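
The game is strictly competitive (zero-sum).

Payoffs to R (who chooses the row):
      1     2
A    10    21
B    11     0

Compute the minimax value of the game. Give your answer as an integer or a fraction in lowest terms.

Row minima are 10 and 0, so R's maximin is 10; column maxima are 11 and 21, so C's minimax is 11. These differ, so the equilibrium is in mixed strategies.
Let R play A with probability p. C is indifferent when 10p + 11(1−p) = 21p, giving p = 1/2.
Let C play 1 with probability q. R is indifferent when 10q + 21(1−q) = 11q, giving q = 21/22.
The value is 10·(21/22) + (21)·(1/22) = 21/2.

21/2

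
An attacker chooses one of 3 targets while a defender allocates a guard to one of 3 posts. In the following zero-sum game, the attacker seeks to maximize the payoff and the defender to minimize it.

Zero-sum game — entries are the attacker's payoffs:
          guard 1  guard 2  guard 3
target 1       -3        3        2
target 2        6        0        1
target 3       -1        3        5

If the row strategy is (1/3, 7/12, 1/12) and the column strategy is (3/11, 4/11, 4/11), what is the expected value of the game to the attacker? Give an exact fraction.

Against (3/11, 4/11, 4/11), each row's expected payoff is target 1: 1; target 2: 2; target 3: 29/11.
Taking the (1/3, 7/12, 1/12)-weighted average: (1/3)·(1) + (7/12)·(2) + (1/12)·(29/11) = 227/132.

227/132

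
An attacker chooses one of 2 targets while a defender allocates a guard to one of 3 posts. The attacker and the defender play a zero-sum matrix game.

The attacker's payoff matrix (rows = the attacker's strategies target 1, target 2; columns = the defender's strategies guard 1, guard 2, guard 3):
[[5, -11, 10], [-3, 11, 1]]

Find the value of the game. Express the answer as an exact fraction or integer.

Column guard 3 is strictly dominated by guard 1 for the defender (it gives the attacker more in every row).
The remaining 2×2 game on (target 1, target 2) × (guard 1, guard 2) has no saddle point. Let the attacker play target 1 with probability p; indifference gives 5p − 3(1−p) = −11p + 11(1−p), so p = 7/15.
Similarly the defender's optimal q on guard 1 is 11/15, and the value is 5·(11/15) + (-11)·(4/15) = 11/15.

11/15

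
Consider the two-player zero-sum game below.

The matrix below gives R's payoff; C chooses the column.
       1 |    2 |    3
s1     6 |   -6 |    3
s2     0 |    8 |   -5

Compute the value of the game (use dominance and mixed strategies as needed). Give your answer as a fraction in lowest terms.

-3/11

Column 1 is strictly dominated by 3 for C (it gives R more in every row).
The remaining 2×2 game on (s1, s2) × (2, 3) has no saddle point. Let R play s1 with probability p; indifference gives −6p + 8(1−p) = 3p − 5(1−p), so p = 13/22.
Similarly C's optimal q on 2 is 4/11, and the value is -6·(4/11) + (3)·(7/11) = -3/11.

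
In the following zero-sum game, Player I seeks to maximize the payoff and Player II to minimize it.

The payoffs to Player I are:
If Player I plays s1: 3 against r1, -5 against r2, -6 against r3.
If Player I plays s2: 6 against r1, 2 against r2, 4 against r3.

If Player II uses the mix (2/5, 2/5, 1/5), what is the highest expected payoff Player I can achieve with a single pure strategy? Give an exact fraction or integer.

s1: (3)·(2/5) + (-5)·(2/5) + (-6)·(1/5) = -2.
s2: (6)·(2/5) + (2)·(2/5) + (4)·(1/5) = 4.
The best pure response is s2 with expected payoff 4.

4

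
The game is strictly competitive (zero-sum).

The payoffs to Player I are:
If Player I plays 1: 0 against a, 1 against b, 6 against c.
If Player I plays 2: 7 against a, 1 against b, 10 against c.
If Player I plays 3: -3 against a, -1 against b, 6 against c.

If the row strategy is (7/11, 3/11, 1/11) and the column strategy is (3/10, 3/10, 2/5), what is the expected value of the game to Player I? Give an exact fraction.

393/110

Against (3/10, 3/10, 2/5), each row's expected payoff is 1: 27/10; 2: 32/5; 3: 6/5.
Taking the (7/11, 3/11, 1/11)-weighted average: (7/11)·(27/10) + (3/11)·(32/5) + (1/11)·(6/5) = 393/110.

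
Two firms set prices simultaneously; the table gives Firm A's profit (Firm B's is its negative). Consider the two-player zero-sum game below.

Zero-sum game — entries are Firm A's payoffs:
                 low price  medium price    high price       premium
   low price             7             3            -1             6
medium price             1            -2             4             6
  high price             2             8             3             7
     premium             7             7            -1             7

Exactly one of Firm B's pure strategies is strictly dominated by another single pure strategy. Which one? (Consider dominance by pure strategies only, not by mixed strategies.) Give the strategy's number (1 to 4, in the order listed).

4

Firm B prefers columns that give Firm A less. Compare premium with high price: -1 < 6, 4 < 6, 3 < 7, -1 < 7.
So high price strictly dominates premium for Firm B; premium is strictly dominated.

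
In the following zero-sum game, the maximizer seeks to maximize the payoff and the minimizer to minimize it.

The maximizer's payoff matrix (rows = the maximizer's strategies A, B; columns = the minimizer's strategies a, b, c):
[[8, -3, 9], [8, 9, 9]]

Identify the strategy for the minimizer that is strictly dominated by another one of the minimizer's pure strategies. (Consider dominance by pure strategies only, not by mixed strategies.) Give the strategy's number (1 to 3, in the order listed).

The minimizer prefers columns that give the maximizer less. Compare c with a: 8 < 9, 8 < 9.
So a strictly dominates c for the minimizer; c is strictly dominated.

3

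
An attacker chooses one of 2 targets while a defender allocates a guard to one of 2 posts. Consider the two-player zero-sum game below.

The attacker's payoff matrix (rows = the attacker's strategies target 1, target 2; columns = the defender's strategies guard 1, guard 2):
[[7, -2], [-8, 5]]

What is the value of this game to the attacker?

Row minima are -2 and -8, so the attacker's maximin is -2; column maxima are 7 and 5, so the defender's minimax is 5. These differ, so the equilibrium is in mixed strategies.
Let the attacker play target 1 with probability p. The defender is indifferent when 7p − 8(1−p) = −2p + 5(1−p), giving p = 13/22.
Let the defender play guard 1 with probability q. The attacker is indifferent when 7q − 2(1−q) = −8q + 5(1−q), giving q = 7/22.
The value is 7·(7/22) + (-2)·(15/22) = 19/22.

19/22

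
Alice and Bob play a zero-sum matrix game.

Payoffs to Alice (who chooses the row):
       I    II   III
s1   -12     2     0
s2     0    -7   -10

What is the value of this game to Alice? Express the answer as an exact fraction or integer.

-60/11

Column II is strictly dominated by III for Bob (it gives Alice more in every row).
The remaining 2×2 game on (s1, s2) × (I, III) has no saddle point. Let Alice play s1 with probability p; indifference gives −12p = −10(1−p), so p = 5/11.
Similarly Bob's optimal q on I is 5/11, and the value is -12·(5/11) + (0)·(6/11) = -60/11.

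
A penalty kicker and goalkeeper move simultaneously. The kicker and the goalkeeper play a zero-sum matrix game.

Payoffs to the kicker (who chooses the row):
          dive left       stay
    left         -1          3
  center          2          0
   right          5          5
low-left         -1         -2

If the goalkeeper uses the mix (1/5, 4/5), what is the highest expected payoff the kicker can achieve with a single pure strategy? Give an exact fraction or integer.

5

left: (-1)·(1/5) + (3)·(4/5) = 11/5.
center: (2)·(1/5) + (0)·(4/5) = 2/5.
right: (5)·(1/5) + (5)·(4/5) = 5.
low-left: (-1)·(1/5) + (-2)·(4/5) = -9/5.
The best pure response is right with expected payoff 5.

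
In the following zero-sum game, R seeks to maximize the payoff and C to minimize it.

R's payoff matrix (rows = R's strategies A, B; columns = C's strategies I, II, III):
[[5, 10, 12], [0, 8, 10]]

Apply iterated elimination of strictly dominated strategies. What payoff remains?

Column III is strictly dominated by I for C (5<12, 0<10); eliminate III.
Row B is strictly dominated by row A (5>0, 10>8); eliminate B.
Column II is strictly dominated by I for C (5<10); eliminate II.
Only (A, I) remains, with payoff 5.

5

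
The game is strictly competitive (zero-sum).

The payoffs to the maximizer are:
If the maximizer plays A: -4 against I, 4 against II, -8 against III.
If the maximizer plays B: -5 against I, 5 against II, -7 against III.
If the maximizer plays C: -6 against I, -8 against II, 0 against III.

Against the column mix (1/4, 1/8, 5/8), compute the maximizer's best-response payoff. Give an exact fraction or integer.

A: (-4)·(1/4) + (4)·(1/8) + (-8)·(5/8) = -11/2.
B: (-5)·(1/4) + (5)·(1/8) + (-7)·(5/8) = -5.
C: (-6)·(1/4) + (-8)·(1/8) + (0)·(5/8) = -5/2.
The best pure response is C with expected payoff -5/2.

-5/2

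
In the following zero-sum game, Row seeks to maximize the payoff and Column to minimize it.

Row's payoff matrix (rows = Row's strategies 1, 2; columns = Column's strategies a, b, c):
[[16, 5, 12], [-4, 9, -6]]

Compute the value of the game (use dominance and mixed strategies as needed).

Column a is strictly dominated by c for Column (it gives Row more in every row).
The remaining 2×2 game on (1, 2) × (b, c) has no saddle point. Let Row play 1 with probability p; indifference gives 5p + 9(1−p) = 12p − 6(1−p), so p = 15/22.
Similarly Column's optimal q on b is 9/11, and the value is 5·(9/11) + (12)·(2/11) = 69/11.

69/11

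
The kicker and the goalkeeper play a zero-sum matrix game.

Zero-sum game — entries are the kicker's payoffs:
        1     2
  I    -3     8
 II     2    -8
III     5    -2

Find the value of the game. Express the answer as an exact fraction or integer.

Row II is strictly dominated by row III, so the kicker never plays it.
The remaining 2×2 game on (I, III) × (1, 2) has no saddle point. Let the kicker play I with probability p; indifference gives −3p + 5(1−p) = 8p − 2(1−p), so p = 7/18.
Similarly the goalkeeper's optimal q on 1 is 5/9, and the value is -3·(5/9) + (8)·(4/9) = 17/9.

17/9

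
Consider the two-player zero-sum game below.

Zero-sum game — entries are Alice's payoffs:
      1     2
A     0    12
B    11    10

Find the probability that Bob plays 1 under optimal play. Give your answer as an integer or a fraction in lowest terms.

Row minima are 0 and 10, so Alice's maximin is 10; column maxima are 11 and 12, so Bob's minimax is 11. These differ, so the equilibrium is in mixed strategies.
Let Bob play 1 with probability q. Alice is indifferent when 12(1−q) = 11q + 10(1−q), giving q = 2/13.

2/13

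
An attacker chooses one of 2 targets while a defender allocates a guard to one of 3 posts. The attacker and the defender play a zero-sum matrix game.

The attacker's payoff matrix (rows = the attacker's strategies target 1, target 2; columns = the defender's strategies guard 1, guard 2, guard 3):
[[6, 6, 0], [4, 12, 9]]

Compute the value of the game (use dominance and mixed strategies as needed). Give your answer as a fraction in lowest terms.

Column guard 2 is strictly dominated by guard 3 for the defender (it gives the attacker more in every row).
The remaining 2×2 game on (target 1, target 2) × (guard 1, guard 3) has no saddle point. Let the attacker play target 1 with probability p; indifference gives 6p + 4(1−p) = 9(1−p), so p = 5/11.
Similarly the defender's optimal q on guard 1 is 9/11, and the value is 6·(9/11) + (0)·(2/11) = 54/11.

54/11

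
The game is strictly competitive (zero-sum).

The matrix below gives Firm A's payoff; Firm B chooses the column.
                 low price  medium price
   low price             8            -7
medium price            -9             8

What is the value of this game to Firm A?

Row minima are -7 and -9, so Firm A's maximin is -7; column maxima are 8 and 8, so Firm B's minimax is 8. These differ, so the equilibrium is in mixed strategies.
Let Firm A play low price with probability p. Firm B is indifferent when 8p − 9(1−p) = −7p + 8(1−p), giving p = 17/32.
Let Firm B play low price with probability q. Firm A is indifferent when 8q − 7(1−q) = −9q + 8(1−q), giving q = 15/32.
The value is 8·(15/32) + (-7)·(17/32) = 1/32.

1/32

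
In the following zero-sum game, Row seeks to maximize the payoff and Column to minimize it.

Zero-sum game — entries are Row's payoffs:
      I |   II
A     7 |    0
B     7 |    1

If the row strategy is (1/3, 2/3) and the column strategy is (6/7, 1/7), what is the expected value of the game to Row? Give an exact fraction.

128/21

Against (6/7, 1/7), each row's expected payoff is A: 6; B: 43/7.
Taking the (1/3, 2/3)-weighted average: (1/3)·(6) + (2/3)·(43/7) = 128/21.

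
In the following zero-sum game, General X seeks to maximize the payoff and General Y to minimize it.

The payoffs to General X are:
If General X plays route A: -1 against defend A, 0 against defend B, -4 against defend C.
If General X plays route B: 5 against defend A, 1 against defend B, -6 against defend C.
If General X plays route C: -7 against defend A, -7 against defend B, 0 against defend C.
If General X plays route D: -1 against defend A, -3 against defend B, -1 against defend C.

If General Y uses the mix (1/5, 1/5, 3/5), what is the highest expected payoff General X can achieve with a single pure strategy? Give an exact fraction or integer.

-7/5

route A: (-1)·(1/5) + (0)·(1/5) + (-4)·(3/5) = -13/5.
route B: (5)·(1/5) + (1)·(1/5) + (-6)·(3/5) = -12/5.
route C: (-7)·(1/5) + (-7)·(1/5) + (0)·(3/5) = -14/5.
route D: (-1)·(1/5) + (-3)·(1/5) + (-1)·(3/5) = -7/5.
The best pure response is route D with expected payoff -7/5.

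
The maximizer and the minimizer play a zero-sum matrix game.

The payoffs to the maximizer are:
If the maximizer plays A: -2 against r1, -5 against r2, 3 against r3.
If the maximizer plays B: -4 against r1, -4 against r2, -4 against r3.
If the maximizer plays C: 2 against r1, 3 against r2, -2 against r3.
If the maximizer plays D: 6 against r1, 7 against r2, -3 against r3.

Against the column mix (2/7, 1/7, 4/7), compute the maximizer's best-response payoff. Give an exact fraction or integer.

A: (-2)·(2/7) + (-5)·(1/7) + (3)·(4/7) = 3/7.
B: (-4)·(2/7) + (-4)·(1/7) + (-4)·(4/7) = -4.
C: (2)·(2/7) + (3)·(1/7) + (-2)·(4/7) = -1/7.
D: (6)·(2/7) + (7)·(1/7) + (-3)·(4/7) = 1.
The best pure response is D with expected payoff 1.

1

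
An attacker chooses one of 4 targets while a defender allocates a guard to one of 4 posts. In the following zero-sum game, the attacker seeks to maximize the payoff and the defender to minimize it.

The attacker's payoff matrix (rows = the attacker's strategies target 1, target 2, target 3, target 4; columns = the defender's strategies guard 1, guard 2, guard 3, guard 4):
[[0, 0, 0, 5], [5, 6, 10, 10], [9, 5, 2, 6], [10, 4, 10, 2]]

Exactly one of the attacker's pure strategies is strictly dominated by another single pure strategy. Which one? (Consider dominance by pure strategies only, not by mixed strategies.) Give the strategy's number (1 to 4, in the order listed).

1

Compare target 1 with target 2: 5 > 0, 6 > 0, 10 > 0, 10 > 5.
So target 2 strictly dominates target 1 for the attacker; target 1 is strictly dominated.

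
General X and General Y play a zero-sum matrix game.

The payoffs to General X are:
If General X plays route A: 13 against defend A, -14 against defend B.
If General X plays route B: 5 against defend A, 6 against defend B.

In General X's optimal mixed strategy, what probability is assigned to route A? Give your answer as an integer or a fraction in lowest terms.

1/28

Row minima are -14 and 5, so General X's maximin is 5; column maxima are 13 and 6, so General Y's minimax is 6. These differ, so the equilibrium is in mixed strategies.
Let General X play route A with probability p. General Y is indifferent when 13p + 5(1−p) = −14p + 6(1−p), giving p = 1/28.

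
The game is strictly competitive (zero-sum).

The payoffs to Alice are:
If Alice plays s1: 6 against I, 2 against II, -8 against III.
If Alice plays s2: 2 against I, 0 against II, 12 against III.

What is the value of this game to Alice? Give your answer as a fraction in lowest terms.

12/11

Column I is strictly dominated by II for Bob (it gives Alice more in every row).
The remaining 2×2 game on (s1, s2) × (II, III) has no saddle point. Let Alice play s1 with probability p; indifference gives 2p = −8p + 12(1−p), so p = 6/11.
Similarly Bob's optimal q on II is 10/11, and the value is 2·(10/11) + (-8)·(1/11) = 12/11.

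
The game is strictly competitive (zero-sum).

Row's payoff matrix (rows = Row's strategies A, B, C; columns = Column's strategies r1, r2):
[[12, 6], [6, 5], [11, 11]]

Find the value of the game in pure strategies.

Row minima: 6, 5, 11 → Row's maximin is 11.
Column maxima: 12, 11 → Column's minimax is 11.
They coincide at (C, r2), so the value is 11.

11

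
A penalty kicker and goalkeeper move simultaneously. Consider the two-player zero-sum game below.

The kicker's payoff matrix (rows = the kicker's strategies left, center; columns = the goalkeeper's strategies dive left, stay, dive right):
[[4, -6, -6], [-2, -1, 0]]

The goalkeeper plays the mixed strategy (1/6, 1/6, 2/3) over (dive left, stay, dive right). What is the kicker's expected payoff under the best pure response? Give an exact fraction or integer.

left: (4)·(1/6) + (-6)·(1/6) + (-6)·(2/3) = -13/3.
center: (-2)·(1/6) + (-1)·(1/6) + (0)·(2/3) = -1/2.
The best pure response is center with expected payoff -1/2.

-1/2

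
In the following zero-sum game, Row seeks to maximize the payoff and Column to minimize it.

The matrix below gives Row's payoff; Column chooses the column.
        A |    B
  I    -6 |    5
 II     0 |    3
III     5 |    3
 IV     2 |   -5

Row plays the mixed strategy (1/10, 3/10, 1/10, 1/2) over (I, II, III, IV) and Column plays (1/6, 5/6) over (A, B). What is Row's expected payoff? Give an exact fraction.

-31/60

Against (1/6, 5/6), each row's expected payoff is I: 19/6; II: 5/2; III: 10/3; IV: -23/6.
Taking the (1/10, 3/10, 1/10, 1/2)-weighted average: (1/10)·(19/6) + (3/10)·(5/2) + (1/10)·(10/3) + (1/2)·(-23/6) = -31/60.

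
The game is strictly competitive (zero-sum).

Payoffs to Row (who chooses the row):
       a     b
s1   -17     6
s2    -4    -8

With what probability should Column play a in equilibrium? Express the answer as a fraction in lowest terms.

14/27

Row minima are -17 and -8, so Row's maximin is -8; column maxima are -4 and 6, so Column's minimax is -4. These differ, so the equilibrium is in mixed strategies.
Let Column play a with probability q. Row is indifferent when −17q + 6(1−q) = −4q − 8(1−q), giving q = 14/27.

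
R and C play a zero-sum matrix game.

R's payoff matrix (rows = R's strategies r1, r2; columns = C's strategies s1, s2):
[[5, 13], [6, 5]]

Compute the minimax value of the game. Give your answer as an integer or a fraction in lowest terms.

53/9

Row minima are 5 and 5, so R's maximin is 5; column maxima are 6 and 13, so C's minimax is 6. These differ, so the equilibrium is in mixed strategies.
Let R play r1 with probability p. C is indifferent when 5p + 6(1−p) = 13p + 5(1−p), giving p = 1/9.
Let C play s1 with probability q. R is indifferent when 5q + 13(1−q) = 6q + 5(1−q), giving q = 8/9.
The value is 5·(8/9) + (13)·(1/9) = 53/9.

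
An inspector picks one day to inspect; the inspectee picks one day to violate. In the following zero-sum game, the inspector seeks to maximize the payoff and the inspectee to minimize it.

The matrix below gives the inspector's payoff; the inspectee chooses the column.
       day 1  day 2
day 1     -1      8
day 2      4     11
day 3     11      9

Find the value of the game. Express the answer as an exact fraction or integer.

Row day 1 is strictly dominated by row day 2, so the inspector never plays it.
The remaining 2×2 game on (day 2, day 3) × (day 1, day 2) has no saddle point. Let the inspector play day 2 with probability p; indifference gives 4p + 11(1−p) = 11p + 9(1−p), so p = 2/9.
Similarly the inspectee's optimal q on day 1 is 2/9, and the value is 4·(2/9) + (11)·(7/9) = 85/9.

85/9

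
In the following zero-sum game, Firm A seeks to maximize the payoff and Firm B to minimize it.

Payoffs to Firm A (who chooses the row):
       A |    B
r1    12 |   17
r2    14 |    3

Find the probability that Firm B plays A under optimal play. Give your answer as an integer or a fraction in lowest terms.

7/8

Row minima are 12 and 3, so Firm A's maximin is 12; column maxima are 14 and 17, so Firm B's minimax is 14. These differ, so the equilibrium is in mixed strategies.
Let Firm B play A with probability q. Firm A is indifferent when 12q + 17(1−q) = 14q + 3(1−q), giving q = 7/8.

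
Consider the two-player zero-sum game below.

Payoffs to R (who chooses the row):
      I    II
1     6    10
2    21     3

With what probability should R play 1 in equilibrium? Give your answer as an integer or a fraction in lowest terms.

Row minima are 6 and 3, so R's maximin is 6; column maxima are 21 and 10, so C's minimax is 10. These differ, so the equilibrium is in mixed strategies.
Let R play 1 with probability p. C is indifferent when 6p + 21(1−p) = 10p + 3(1−p), giving p = 9/11.

9/11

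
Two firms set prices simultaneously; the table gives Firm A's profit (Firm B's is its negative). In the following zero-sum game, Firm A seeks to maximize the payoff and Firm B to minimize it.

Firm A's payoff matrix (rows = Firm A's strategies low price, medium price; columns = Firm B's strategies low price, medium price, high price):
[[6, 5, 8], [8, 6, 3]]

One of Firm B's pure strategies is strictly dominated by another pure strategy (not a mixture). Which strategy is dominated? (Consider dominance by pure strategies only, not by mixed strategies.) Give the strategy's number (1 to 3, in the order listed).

Firm B prefers columns that give Firm A less. Compare low price with medium price: 5 < 6, 6 < 8.
So medium price strictly dominates low price for Firm B; low price is strictly dominated.

1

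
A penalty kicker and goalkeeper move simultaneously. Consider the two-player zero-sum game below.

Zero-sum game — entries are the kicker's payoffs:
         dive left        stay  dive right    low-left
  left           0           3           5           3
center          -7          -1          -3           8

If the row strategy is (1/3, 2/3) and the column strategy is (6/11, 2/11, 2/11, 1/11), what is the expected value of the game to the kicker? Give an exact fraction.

-65/33

Against (6/11, 2/11, 2/11, 1/11), each row's expected payoff is left: 19/11; center: -42/11.
Taking the (1/3, 2/3)-weighted average: (1/3)·(19/11) + (2/3)·(-42/11) = -65/33.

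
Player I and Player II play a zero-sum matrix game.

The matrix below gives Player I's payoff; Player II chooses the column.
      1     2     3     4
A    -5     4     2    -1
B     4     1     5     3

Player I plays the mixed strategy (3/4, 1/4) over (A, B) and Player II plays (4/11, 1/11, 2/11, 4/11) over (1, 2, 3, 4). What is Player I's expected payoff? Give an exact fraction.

Against (4/11, 1/11, 2/11, 4/11), each row's expected payoff is A: -16/11; B: 39/11.
Taking the (3/4, 1/4)-weighted average: (3/4)·(-16/11) + (1/4)·(39/11) = -9/44.

-9/44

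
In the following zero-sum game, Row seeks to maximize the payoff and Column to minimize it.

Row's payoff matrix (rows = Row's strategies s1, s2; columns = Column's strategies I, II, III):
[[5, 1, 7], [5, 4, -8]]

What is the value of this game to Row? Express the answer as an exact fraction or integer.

2

Column I is strictly dominated by II for Column (it gives Row more in every row).
The remaining 2×2 game on (s1, s2) × (II, III) has no saddle point. Let Row play s1 with probability p; indifference gives p + 4(1−p) = 7p − 8(1−p), so p = 2/3.
Similarly Column's optimal q on II is 5/6, and the value is 1·(5/6) + (7)·(1/6) = 2.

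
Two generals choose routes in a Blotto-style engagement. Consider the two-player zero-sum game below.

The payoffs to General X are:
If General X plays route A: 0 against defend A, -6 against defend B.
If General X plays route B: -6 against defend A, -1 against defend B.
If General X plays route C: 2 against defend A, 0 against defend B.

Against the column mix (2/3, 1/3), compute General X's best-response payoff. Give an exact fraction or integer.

route A: (0)·(2/3) + (-6)·(1/3) = -2.
route B: (-6)·(2/3) + (-1)·(1/3) = -13/3.
route C: (2)·(2/3) + (0)·(1/3) = 4/3.
The best pure response is route C with expected payoff 4/3.

4/3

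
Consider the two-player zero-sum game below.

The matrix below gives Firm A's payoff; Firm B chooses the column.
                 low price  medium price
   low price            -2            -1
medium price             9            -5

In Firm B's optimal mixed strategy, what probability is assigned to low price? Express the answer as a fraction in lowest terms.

Row minima are -2 and -5, so Firm A's maximin is -2; column maxima are 9 and -1, so Firm B's minimax is -1. These differ, so the equilibrium is in mixed strategies.
Let Firm B play low price with probability q. Firm A is indifferent when −2q − (1−q) = 9q − 5(1−q), giving q = 4/15.

4/15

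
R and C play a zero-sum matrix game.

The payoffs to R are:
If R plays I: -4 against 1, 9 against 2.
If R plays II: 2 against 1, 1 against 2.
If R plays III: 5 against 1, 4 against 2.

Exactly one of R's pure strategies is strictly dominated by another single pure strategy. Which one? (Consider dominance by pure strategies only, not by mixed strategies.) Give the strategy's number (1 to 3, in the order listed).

2

Compare II with III: 5 > 2, 4 > 1.
So III strictly dominates II for R; II is strictly dominated.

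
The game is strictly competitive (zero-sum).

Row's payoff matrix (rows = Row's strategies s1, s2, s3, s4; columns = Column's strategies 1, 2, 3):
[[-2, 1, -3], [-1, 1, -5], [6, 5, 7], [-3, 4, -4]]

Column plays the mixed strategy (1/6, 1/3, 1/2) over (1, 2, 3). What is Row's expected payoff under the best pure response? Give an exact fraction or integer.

s1: (-2)·(1/6) + (1)·(1/3) + (-3)·(1/2) = -3/2.
s2: (-1)·(1/6) + (1)·(1/3) + (-5)·(1/2) = -7/3.
s3: (6)·(1/6) + (5)·(1/3) + (7)·(1/2) = 37/6.
s4: (-3)·(1/6) + (4)·(1/3) + (-4)·(1/2) = -7/6.
The best pure response is s3 with expected payoff 37/6.

37/6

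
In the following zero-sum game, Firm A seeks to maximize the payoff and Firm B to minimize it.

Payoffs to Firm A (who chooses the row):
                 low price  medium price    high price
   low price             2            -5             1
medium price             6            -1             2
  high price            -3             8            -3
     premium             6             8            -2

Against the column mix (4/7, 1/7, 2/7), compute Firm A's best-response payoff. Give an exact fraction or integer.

low price: (2)·(4/7) + (-5)·(1/7) + (1)·(2/7) = 5/7.
medium price: (6)·(4/7) + (-1)·(1/7) + (2)·(2/7) = 27/7.
high price: (-3)·(4/7) + (8)·(1/7) + (-3)·(2/7) = -10/7.
premium: (6)·(4/7) + (8)·(1/7) + (-2)·(2/7) = 4.
The best pure response is premium with expected payoff 4.

4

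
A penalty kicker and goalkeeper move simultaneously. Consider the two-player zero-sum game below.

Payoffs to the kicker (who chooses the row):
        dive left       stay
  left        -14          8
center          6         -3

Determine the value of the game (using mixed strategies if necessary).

6/31

Row minima are -14 and -3, so the kicker's maximin is -3; column maxima are 6 and 8, so the goalkeeper's minimax is 6. These differ, so the equilibrium is in mixed strategies.
Let the kicker play left with probability p. The goalkeeper is indifferent when −14p + 6(1−p) = 8p − 3(1−p), giving p = 9/31.
Let the goalkeeper play dive left with probability q. The kicker is indifferent when −14q + 8(1−q) = 6q − 3(1−q), giving q = 11/31.
The value is -14·(11/31) + (8)·(20/31) = 6/31.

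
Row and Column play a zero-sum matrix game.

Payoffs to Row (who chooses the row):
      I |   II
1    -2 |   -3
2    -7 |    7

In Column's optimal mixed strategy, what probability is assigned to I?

2/3

Row minima are -3 and -7, so Row's maximin is -3; column maxima are -2 and 7, so Column's minimax is -2. These differ, so the equilibrium is in mixed strategies.
Let Column play I with probability q. Row is indifferent when −2q − 3(1−q) = −7q + 7(1−q), giving q = 2/3.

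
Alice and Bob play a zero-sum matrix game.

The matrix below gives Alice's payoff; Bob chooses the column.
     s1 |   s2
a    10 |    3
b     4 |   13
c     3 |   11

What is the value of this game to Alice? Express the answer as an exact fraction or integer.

Row c is strictly dominated by row b, so Alice never plays it.
The remaining 2×2 game on (a, b) × (s1, s2) has no saddle point. Let Alice play a with probability p; indifference gives 10p + 4(1−p) = 3p + 13(1−p), so p = 9/16.
Similarly Bob's optimal q on s1 is 5/8, and the value is 10·(5/8) + (3)·(3/8) = 59/8.

59/8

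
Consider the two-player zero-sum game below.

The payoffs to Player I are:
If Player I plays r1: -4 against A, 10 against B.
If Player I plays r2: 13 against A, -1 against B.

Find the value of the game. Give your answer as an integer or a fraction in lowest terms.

Row minima are -4 and -1, so Player I's maximin is -1; column maxima are 13 and 10, so Player II's minimax is 10. These differ, so the equilibrium is in mixed strategies.
Let Player I play r1 with probability p. Player II is indifferent when −4p + 13(1−p) = 10p − (1−p), giving p = 1/2.
Let Player II play A with probability q. Player I is indifferent when −4q + 10(1−q) = 13q − (1−q), giving q = 11/28.
The value is -4·(11/28) + (10)·(17/28) = 9/2.

9/2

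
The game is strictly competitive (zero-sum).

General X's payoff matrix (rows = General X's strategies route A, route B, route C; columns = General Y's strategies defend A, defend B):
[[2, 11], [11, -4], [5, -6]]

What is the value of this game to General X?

Row route C is strictly dominated by row route B, so General X never plays it.
The remaining 2×2 game on (route A, route B) × (defend A, defend B) has no saddle point. Let General X play route A with probability p; indifference gives 2p + 11(1−p) = 11p − 4(1−p), so p = 5/8.
Similarly General Y's optimal q on defend A is 5/8, and the value is 2·(5/8) + (11)·(3/8) = 43/8.

43/8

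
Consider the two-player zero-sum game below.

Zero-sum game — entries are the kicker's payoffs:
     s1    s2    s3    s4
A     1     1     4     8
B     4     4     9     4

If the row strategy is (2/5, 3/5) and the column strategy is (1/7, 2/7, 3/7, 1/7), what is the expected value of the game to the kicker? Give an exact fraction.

Against (1/7, 2/7, 3/7, 1/7), each row's expected payoff is A: 23/7; B: 43/7.
Taking the (2/5, 3/5)-weighted average: (2/5)·(23/7) + (3/5)·(43/7) = 5.

5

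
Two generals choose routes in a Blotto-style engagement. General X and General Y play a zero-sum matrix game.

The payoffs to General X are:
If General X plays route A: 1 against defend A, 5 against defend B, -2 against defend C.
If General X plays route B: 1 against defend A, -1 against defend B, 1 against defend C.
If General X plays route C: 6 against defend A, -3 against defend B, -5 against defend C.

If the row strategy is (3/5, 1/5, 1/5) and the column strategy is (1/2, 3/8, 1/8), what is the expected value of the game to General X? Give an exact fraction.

63/40

Against (1/2, 3/8, 1/8), each row's expected payoff is route A: 17/8; route B: 1/4; route C: 5/4.
Taking the (3/5, 1/5, 1/5)-weighted average: (3/5)·(17/8) + (1/5)·(1/4) + (1/5)·(5/4) = 63/40.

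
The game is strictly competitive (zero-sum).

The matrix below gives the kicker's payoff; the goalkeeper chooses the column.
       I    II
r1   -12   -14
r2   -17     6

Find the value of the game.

-62/5

Row minima are -14 and -17, so the kicker's maximin is -14; column maxima are -12 and 6, so the goalkeeper's minimax is -12. These differ, so the equilibrium is in mixed strategies.
Let the kicker play r1 with probability p. The goalkeeper is indifferent when −12p − 17(1−p) = −14p + 6(1−p), giving p = 23/25.
Let the goalkeeper play I with probability q. The kicker is indifferent when −12q − 14(1−q) = −17q + 6(1−q), giving q = 4/5.
The value is -12·(4/5) + (-14)·(1/5) = -62/5.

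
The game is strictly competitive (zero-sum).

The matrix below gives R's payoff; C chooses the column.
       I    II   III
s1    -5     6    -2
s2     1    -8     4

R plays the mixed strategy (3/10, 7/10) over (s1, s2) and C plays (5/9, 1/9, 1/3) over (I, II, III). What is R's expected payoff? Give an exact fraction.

-2/15

Against (5/9, 1/9, 1/3), each row's expected payoff is s1: -25/9; s2: 1.
Taking the (3/10, 7/10)-weighted average: (3/10)·(-25/9) + (7/10)·(1) = -2/15.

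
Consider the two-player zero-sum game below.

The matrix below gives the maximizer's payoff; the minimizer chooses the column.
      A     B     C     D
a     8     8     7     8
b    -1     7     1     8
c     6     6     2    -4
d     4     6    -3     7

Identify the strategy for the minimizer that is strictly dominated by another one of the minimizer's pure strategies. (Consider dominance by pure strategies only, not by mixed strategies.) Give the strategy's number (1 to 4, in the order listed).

The minimizer prefers columns that give the maximizer less. Compare B with C: 7 < 8, 1 < 7, 2 < 6, -3 < 6.
So C strictly dominates B for the minimizer; B is strictly dominated.

2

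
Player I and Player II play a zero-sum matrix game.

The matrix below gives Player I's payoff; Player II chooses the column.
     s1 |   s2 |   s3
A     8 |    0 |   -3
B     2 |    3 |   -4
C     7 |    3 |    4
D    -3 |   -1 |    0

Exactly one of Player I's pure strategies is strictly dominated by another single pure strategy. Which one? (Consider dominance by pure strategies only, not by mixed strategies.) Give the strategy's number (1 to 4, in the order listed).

Compare D with C: 7 > -3, 3 > -1, 4 > 0.
So C strictly dominates D for Player I; D is strictly dominated.

4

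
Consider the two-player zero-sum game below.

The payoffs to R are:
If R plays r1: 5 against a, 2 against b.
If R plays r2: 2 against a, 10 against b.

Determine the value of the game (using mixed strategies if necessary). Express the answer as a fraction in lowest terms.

Row minima are 2 and 2, so R's maximin is 2; column maxima are 5 and 10, so C's minimax is 5. These differ, so the equilibrium is in mixed strategies.
Let R play r1 with probability p. C is indifferent when 5p + 2(1−p) = 2p + 10(1−p), giving p = 8/11.
Let C play a with probability q. R is indifferent when 5q + 2(1−q) = 2q + 10(1−q), giving q = 8/11.
The value is 5·(8/11) + (2)·(3/11) = 46/11.

46/11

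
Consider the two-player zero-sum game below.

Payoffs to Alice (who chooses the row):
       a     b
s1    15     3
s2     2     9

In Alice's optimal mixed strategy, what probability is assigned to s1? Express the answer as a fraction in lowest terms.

7/19

Row minima are 3 and 2, so Alice's maximin is 3; column maxima are 15 and 9, so Bob's minimax is 9. These differ, so the equilibrium is in mixed strategies.
Let Alice play s1 with probability p. Bob is indifferent when 15p + 2(1−p) = 3p + 9(1−p), giving p = 7/19.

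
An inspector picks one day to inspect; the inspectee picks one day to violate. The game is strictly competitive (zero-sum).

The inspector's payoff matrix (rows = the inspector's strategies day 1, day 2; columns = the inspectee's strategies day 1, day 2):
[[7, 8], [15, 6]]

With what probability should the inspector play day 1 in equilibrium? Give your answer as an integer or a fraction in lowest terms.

Row minima are 7 and 6, so the inspector's maximin is 7; column maxima are 15 and 8, so the inspectee's minimax is 8. These differ, so the equilibrium is in mixed strategies.
Let the inspector play day 1 with probability p. The inspectee is indifferent when 7p + 15(1−p) = 8p + 6(1−p), giving p = 9/10.

9/10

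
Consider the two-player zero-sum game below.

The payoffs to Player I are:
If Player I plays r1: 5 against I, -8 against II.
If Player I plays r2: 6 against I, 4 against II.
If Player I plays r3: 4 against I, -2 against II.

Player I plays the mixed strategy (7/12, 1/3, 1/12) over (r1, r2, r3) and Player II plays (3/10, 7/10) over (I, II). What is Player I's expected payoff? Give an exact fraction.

-7/8

Against (3/10, 7/10), each row's expected payoff is r1: -41/10; r2: 23/5; r3: -1/5.
Taking the (7/12, 1/3, 1/12)-weighted average: (7/12)·(-41/10) + (1/3)·(23/5) + (1/12)·(-1/5) = -7/8.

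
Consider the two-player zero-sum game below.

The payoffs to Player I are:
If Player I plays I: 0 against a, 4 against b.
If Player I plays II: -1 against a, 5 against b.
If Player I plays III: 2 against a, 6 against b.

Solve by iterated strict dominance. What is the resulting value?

Row I is strictly dominated by row III (2>0, 6>4); eliminate I.
Row II is strictly dominated by row III (2>-1, 6>5); eliminate II.
Column b is strictly dominated by a for Player II (2<6); eliminate b.
Only (III, a) remains, with payoff 2.

2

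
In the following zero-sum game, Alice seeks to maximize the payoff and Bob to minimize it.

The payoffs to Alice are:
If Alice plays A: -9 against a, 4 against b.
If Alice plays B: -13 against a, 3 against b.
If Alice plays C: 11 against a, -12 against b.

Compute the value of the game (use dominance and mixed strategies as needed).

Row B is strictly dominated by row A, so Alice never plays it.
The remaining 2×2 game on (A, C) × (a, b) has no saddle point. Let Alice play A with probability p; indifference gives −9p + 11(1−p) = 4p − 12(1−p), so p = 23/36.
Similarly Bob's optimal q on a is 4/9, and the value is -9·(4/9) + (4)·(5/9) = -16/9.

-16/9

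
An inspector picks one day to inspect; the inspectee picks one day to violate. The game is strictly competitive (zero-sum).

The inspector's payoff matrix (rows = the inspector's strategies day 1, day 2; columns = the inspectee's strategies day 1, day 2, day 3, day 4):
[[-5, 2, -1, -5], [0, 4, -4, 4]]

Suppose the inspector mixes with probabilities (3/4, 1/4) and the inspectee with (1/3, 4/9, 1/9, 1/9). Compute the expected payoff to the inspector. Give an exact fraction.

-23/36

Against (1/3, 4/9, 1/9, 1/9), each row's expected payoff is day 1: -13/9; day 2: 16/9.
Taking the (3/4, 1/4)-weighted average: (3/4)·(-13/9) + (1/4)·(16/9) = -23/36.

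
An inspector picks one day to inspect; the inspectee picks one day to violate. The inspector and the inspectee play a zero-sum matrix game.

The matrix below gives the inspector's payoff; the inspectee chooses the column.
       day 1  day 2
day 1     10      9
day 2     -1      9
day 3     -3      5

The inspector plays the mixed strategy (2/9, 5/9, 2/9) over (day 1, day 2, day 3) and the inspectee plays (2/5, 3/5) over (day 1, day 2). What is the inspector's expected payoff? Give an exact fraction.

79/15

Against (2/5, 3/5), each row's expected payoff is day 1: 47/5; day 2: 5; day 3: 9/5.
Taking the (2/9, 5/9, 2/9)-weighted average: (2/9)·(47/5) + (5/9)·(5) + (2/9)·(9/5) = 79/15.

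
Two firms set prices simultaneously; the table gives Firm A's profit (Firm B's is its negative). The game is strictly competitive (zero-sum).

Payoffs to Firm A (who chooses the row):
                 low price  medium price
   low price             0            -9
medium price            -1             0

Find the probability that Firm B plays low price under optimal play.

9/10

Row minima are -9 and -1, so Firm A's maximin is -1; column maxima are 0 and 0, so Firm B's minimax is 0. These differ, so the equilibrium is in mixed strategies.
Let Firm B play low price with probability q. Firm A is indifferent when −9(1−q) = −q, giving q = 9/10.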